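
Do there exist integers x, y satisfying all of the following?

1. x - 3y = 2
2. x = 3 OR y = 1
Yes

Take x = 5, y = 1. Substituting into each constraint:
  (1) 5 - 3(1) = 2 ✓
  (2) y = 1, target 1 ✓ (second branch holds)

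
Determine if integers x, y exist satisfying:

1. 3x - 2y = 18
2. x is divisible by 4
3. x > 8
Yes

Take x = 12, y = 9. Substituting into each constraint:
  (1) 3(12) - 2(9) = 18 ✓
  (2) 12 = 4 × 3, remainder 0 ✓
  (3) 12 > 8 ✓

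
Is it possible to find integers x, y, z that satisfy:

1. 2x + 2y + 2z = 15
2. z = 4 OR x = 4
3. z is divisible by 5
No

Even the single constraint (2x + 2y + 2z = 15) is infeasible over the integers.

  - 2x + 2y + 2z = 15: every term on the left is divisible by 2, so the LHS ≡ 0 (mod 2), but the RHS 15 is not — no integer solution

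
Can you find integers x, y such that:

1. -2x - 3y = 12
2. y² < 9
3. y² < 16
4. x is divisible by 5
No

A contradictory subset is {-2x - 3y = 12, y² < 9, x is divisible by 5}. No integer assignment can satisfy these jointly:

  - -2x - 3y = 12: is a linear equation tying the variables together
  - y² < 9: restricts y to |y| ≤ 2
  - x is divisible by 5: restricts x to multiples of 5

The bounds confine y to {-2, -1, 0, 1, 2}. For each value, substitute into the equation:
  • y = -2: the equation forces x = -3, but 5 does not divide -3.
  • y = -1: the equation gives -2x = 9, so x would not be an integer.
  • y = 0: the equation forces x = -6, but 5 does not divide -6.
  • y = 1: the equation gives -2x = 15, so x would not be an integer.
  • y = 2: the equation forces x = -9, but 5 does not divide -9.
Every case fails, so no integer solution exists.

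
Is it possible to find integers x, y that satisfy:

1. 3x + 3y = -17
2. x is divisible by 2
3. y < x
No

Even the single constraint (3x + 3y = -17) is infeasible over the integers.

  - 3x + 3y = -17: every term on the left is divisible by 3, so the LHS ≡ 0 (mod 3), but the RHS -17 is not — no integer solution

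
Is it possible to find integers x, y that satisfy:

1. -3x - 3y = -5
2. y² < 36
No

Even the single constraint (-3x - 3y = -5) is infeasible over the integers.

  - -3x - 3y = -5: every term on the left is divisible by 3, so the LHS ≡ 0 (mod 3), but the RHS -5 is not — no integer solution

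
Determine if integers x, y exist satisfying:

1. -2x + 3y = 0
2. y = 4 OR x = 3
Yes

Take x = 3, y = 2. Substituting into each constraint:
  (1) -2(3) + 3(2) = 0 ✓
  (2) x = 3, target 3 ✓ (second branch holds)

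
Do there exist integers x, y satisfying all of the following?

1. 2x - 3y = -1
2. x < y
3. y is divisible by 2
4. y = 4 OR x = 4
No

A contradictory subset is {2x - 3y = -1, x < y, y = 4 OR x = 4}. No integer assignment can satisfy these jointly:

  - 2x - 3y = -1: is a linear equation tying the variables together
  - x < y: bounds one variable relative to another variable
  - y = 4 OR x = 4: forces a choice: either y = 4 or x = 4

Split on the disjunction (y = 4 OR x = 4):
  • If y = 4: with y = 4, every remaining term of the linear equation is divisible by 2, so the left side is ≡ 0 (mod 2); but the right side 11 ≡ 1 (mod 2). No integers can satisfy it.
  • If x = 4: the equation forces y = 3, giving (x, y) = (4, 3), which violates y > x.
Both branches are infeasible, so the system has no integer solution.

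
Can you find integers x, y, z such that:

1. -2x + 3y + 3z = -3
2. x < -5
Yes

Take x = -6, y = 0, z = -5. Substituting into each constraint:
  (1) -2(-6) + 3(0) + 3(-5) = -3 ✓
  (2) -6 < -5 ✓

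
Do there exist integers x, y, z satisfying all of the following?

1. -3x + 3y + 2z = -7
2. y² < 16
Yes

Take x = 3, y = 0, z = 1. Substituting into each constraint:
  (1) -3(3) + 3(0) + 2(1) = -7 ✓
  (2) y² = (0)² = 0, and 0 < 16 ✓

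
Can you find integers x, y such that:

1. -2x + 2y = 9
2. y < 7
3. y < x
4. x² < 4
No

Even the single constraint (-2x + 2y = 9) is infeasible over the integers.

  - -2x + 2y = 9: every term on the left is divisible by 2, so the LHS ≡ 0 (mod 2), but the RHS 9 is not — no integer solution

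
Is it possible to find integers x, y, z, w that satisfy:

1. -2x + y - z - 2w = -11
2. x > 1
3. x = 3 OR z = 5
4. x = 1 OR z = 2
Yes

Take x = 3, y = 1, z = 2, w = 2. Substituting into each constraint:
  (1) -2(3) + 1 + (-2) - 2(2) = -11 ✓
  (2) 3 > 1 ✓
  (3) x = 3, target 3 ✓ (first branch holds)
  (4) z = 2, target 2 ✓ (second branch holds)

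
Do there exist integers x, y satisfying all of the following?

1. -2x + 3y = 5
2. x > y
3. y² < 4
No

The full constraint system is jointly infeasible over the integers. Each constraint and what it forces:

  - -2x + 3y = 5: is a linear equation tying the variables together
  - x > y: bounds one variable relative to another variable
  - y² < 4: restricts y to |y| ≤ 1

Propagating the comparison: x > y and y ≥ -1 give x ≥ 0. Range argument: with x ∈ [0, ∞], y ∈ [-1, 1], the left side of the equation is at most 3, but the right side is 5 > 3. No integer solution exists.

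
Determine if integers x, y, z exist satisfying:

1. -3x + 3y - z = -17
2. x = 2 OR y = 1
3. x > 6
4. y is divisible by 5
No

A contradictory subset is {x = 2 OR y = 1, x > 6, y is divisible by 5}. No integer assignment can satisfy these jointly:

  - x = 2 OR y = 1: forces a choice: either x = 2 or y = 1
  - x > 6: bounds one variable relative to a constant
  - y is divisible by 5: restricts y to multiples of 5

Split on the disjunction (x = 2 OR y = 1):
  • If x = 2: this contradicts the bound x ≥ 7.
  • If y = 1: this contradicts the divisibility constraint — 1 is not a multiple of 5.
Both branches are infeasible, so the system has no integer solution.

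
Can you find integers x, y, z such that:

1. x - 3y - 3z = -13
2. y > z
Yes

Take x = -16, y = 0, z = -1. Substituting into each constraint:
  (1) (-16) - 3(0) - 3(-1) = -13 ✓
  (2) 0 > -1 ✓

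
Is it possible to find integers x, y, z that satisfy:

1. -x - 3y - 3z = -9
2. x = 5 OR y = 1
Yes

Take x = 3, y = 1, z = 1. Substituting into each constraint:
  (1) (-3) - 3(1) - 3(1) = -9 ✓
  (2) y = 1, target 1 ✓ (second branch holds)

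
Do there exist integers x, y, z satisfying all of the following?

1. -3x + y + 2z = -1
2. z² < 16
Yes

Take x = 1, y = 0, z = 1. Substituting into each constraint:
  (1) -3(1) + 0 + 2(1) = -1 ✓
  (2) z² = (1)² = 1, and 1 < 16 ✓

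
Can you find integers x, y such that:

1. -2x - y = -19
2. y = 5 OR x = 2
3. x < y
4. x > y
No

A contradictory subset is {x < y, x > y}. No integer assignment can satisfy these jointly:

  - x < y: bounds one variable relative to another variable
  - x > y: bounds one variable relative to another variable

Direct contradiction: y > x and x > y cannot both hold.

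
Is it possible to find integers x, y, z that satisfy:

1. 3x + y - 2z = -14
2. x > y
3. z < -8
Yes

Take x = 0, y = -32, z = -9. Substituting into each constraint:
  (1) 3(0) + (-32) - 2(-9) = -14 ✓
  (2) 0 > -32 ✓
  (3) -9 < -8 ✓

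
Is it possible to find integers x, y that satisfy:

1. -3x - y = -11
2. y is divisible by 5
Yes

Take x = 2, y = 5. Substituting into each constraint:
  (1) -3(2) + (-5) = -11 ✓
  (2) 5 = 5 × 1, remainder 0 ✓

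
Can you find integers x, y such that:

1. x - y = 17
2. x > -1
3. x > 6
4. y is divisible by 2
Yes

Take x = 17, y = 0. Substituting into each constraint:
  (1) 17 + 0 = 17 ✓
  (2) 17 > -1 ✓
  (3) 17 > 6 ✓
  (4) 0 = 2 × 0, remainder 0 ✓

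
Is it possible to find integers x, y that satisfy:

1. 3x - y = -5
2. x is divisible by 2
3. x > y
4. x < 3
Yes

Take x = -4, y = -7. Substituting into each constraint:
  (1) 3(-4) + 7 = -5 ✓
  (2) -4 = 2 × -2, remainder 0 ✓
  (3) -4 > -7 ✓
  (4) -4 < 3 ✓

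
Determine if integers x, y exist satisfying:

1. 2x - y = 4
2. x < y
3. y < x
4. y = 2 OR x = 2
No

A contradictory subset is {x < y, y < x}. No integer assignment can satisfy these jointly:

  - x < y: bounds one variable relative to another variable
  - y < x: bounds one variable relative to another variable

Direct contradiction: y > x and x > y cannot both hold.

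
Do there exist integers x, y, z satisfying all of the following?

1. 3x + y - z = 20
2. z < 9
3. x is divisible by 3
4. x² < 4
Yes

Take x = 0, y = 20, z = 0. Substituting into each constraint:
  (1) 3(0) + 20 + 0 = 20 ✓
  (2) 0 < 9 ✓
  (3) 0 = 3 × 0, remainder 0 ✓
  (4) x² = (0)² = 0, and 0 < 4 ✓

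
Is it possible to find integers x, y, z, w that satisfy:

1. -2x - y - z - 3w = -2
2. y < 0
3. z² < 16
Yes

Take x = 2, y = -2, z = 0, w = 0. Substituting into each constraint:
  (1) -2(2) + 2 + 0 - 3(0) = -2 ✓
  (2) -2 < 0 ✓
  (3) z² = (0)² = 0, and 0 < 16 ✓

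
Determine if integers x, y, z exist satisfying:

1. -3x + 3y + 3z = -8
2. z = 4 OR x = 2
No

Even the single constraint (-3x + 3y + 3z = -8) is infeasible over the integers.

  - -3x + 3y + 3z = -8: every term on the left is divisible by 3, so the LHS ≡ 0 (mod 3), but the RHS -8 is not — no integer solution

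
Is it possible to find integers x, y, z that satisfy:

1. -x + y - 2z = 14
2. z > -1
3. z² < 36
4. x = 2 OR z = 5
Yes

Take x = 2, y = 16, z = 0. Substituting into each constraint:
  (1) (-2) + 16 - 2(0) = 14 ✓
  (2) 0 > -1 ✓
  (3) z² = (0)² = 0, and 0 < 36 ✓
  (4) x = 2, target 2 ✓ (first branch holds)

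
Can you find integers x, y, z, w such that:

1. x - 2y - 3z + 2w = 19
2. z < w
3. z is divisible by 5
Yes

Take x = 1, y = -8, z = 0, w = 1. Substituting into each constraint:
  (1) 1 - 2(-8) - 3(0) + 2(1) = 19 ✓
  (2) 0 < 1 ✓
  (3) 0 = 5 × 0, remainder 0 ✓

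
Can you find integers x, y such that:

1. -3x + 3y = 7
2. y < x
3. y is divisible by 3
No

Even the single constraint (-3x + 3y = 7) is infeasible over the integers.

  - -3x + 3y = 7: every term on the left is divisible by 3, so the LHS ≡ 0 (mod 3), but the RHS 7 is not — no integer solution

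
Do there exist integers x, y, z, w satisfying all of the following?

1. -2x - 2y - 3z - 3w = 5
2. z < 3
Yes

Take x = 2, y = 0, z = 0, w = -3. Substituting into each constraint:
  (1) -2(2) - 2(0) - 3(0) - 3(-3) = 5 ✓
  (2) 0 < 3 ✓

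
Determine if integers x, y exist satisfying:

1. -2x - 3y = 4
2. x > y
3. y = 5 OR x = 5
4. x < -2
No

A contradictory subset is {-2x - 3y = 4, x > y, x < -2}. No integer assignment can satisfy these jointly:

  - -2x - 3y = 4: is a linear equation tying the variables together
  - x > y: bounds one variable relative to another variable
  - x < -2: bounds one variable relative to a constant

Propagating the comparison: y < x and x ≤ -3 give y ≤ -4. Range argument: with x ∈ [−∞, -3], y ∈ [−∞, -4], the left side of the equation is at least 18, but the right side is 4 < 18. No integer solution exists.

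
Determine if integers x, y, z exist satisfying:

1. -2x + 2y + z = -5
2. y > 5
Yes

Take x = 9, y = 6, z = 1. Substituting into each constraint:
  (1) -2(9) + 2(6) + 1 = -5 ✓
  (2) 6 > 5 ✓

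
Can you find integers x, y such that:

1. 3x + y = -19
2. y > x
Yes

Take x = -5, y = -4. Substituting into each constraint:
  (1) 3(-5) + (-4) = -19 ✓
  (2) -4 > -5 ✓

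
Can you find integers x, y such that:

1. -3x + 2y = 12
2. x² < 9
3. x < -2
No

A contradictory subset is {x² < 9, x < -2}. No integer assignment can satisfy these jointly:

  - x² < 9: restricts x to |x| ≤ 2
  - x < -2: bounds one variable relative to a constant

Direct contradiction: the bounds on x require x ≥ -2 and x ≤ -3 simultaneously, which is empty.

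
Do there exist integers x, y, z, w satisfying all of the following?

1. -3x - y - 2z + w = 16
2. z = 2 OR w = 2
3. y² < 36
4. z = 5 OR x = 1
Yes

Take x = -8, y = 0, z = 5, w = 2. Substituting into each constraint:
  (1) -3(-8) + 0 - 2(5) + 2 = 16 ✓
  (2) w = 2, target 2 ✓ (second branch holds)
  (3) y² = (0)² = 0, and 0 < 36 ✓
  (4) z = 5, target 5 ✓ (first branch holds)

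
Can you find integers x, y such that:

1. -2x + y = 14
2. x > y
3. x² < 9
No

The full constraint system is jointly infeasible over the integers. Each constraint and what it forces:

  - -2x + y = 14: is a linear equation tying the variables together
  - x > y: bounds one variable relative to another variable
  - x² < 9: restricts x to |x| ≤ 2

Propagating the comparison: y < x and x ≤ 2 give y ≤ 1. Range argument: with x ∈ [-2, 2], y ∈ [−∞, 1], the left side of the equation is at most 5, but the right side is 14 > 5. No integer solution exists.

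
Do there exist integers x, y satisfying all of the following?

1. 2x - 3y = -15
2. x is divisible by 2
Yes

Take x = 0, y = 5. Substituting into each constraint:
  (1) 2(0) - 3(5) = -15 ✓
  (2) 0 = 2 × 0, remainder 0 ✓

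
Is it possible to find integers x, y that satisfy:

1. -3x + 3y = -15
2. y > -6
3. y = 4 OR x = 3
Yes

Take x = 3, y = -2. Substituting into each constraint:
  (1) -3(3) + 3(-2) = -15 ✓
  (2) -2 > -6 ✓
  (3) x = 3, target 3 ✓ (second branch holds)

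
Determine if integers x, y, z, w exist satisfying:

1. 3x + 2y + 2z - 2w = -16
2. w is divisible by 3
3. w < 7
Yes

Take x = 0, y = -8, z = 0, w = 0. Substituting into each constraint:
  (1) 3(0) + 2(-8) + 2(0) - 2(0) = -16 ✓
  (2) 0 = 3 × 0, remainder 0 ✓
  (3) 0 < 7 ✓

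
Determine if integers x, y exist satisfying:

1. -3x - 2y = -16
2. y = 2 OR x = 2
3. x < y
Yes

Take x = 2, y = 5. Substituting into each constraint:
  (1) -3(2) - 2(5) = -16 ✓
  (2) x = 2, target 2 ✓ (second branch holds)
  (3) 2 < 5 ✓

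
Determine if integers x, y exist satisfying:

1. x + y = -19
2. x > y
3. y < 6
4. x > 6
Yes

Take x = 7, y = -26. Substituting into each constraint:
  (1) 7 + (-26) = -19 ✓
  (2) 7 > -26 ✓
  (3) -26 < 6 ✓
  (4) 7 > 6 ✓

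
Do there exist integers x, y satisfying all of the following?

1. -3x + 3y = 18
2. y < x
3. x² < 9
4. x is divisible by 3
No

A contradictory subset is {-3x + 3y = 18, y < x}. No integer assignment can satisfy these jointly:

  - -3x + 3y = 18: is a linear equation tying the variables together
  - y < x: bounds one variable relative to another variable

From the equation, x − y = -6, i.e. x − y = -6; but x > y requires x − y ≥ 1. Contradiction.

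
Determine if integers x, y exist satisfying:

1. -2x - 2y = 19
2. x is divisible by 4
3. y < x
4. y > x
No

Even the single constraint (-2x - 2y = 19) is infeasible over the integers.

  - -2x - 2y = 19: every term on the left is divisible by 2, so the LHS ≡ 0 (mod 2), but the RHS 19 is not — no integer solution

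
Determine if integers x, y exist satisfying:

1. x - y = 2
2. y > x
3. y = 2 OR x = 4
No

A contradictory subset is {x - y = 2, y > x}. No integer assignment can satisfy these jointly:

  - x - y = 2: is a linear equation tying the variables together
  - y > x: bounds one variable relative to another variable

From the equation, x − y = 2, i.e. y − x = -2; but y > x requires y − x ≥ 1. Contradiction.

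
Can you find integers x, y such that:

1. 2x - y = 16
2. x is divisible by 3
Yes

Take x = 0, y = -16. Substituting into each constraint:
  (1) 2(0) + 16 = 16 ✓
  (2) 0 = 3 × 0, remainder 0 ✓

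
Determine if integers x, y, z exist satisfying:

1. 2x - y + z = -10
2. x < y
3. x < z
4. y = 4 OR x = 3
Yes

Take x = 3, y = 20, z = 4. Substituting into each constraint:
  (1) 2(3) + (-20) + 4 = -10 ✓
  (2) 3 < 20 ✓
  (3) 3 < 4 ✓
  (4) x = 3, target 3 ✓ (second branch holds)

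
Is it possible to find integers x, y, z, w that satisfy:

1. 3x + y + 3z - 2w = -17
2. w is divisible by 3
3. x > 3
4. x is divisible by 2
Yes

Take x = 4, y = 1, z = -10, w = 0. Substituting into each constraint:
  (1) 3(4) + 1 + 3(-10) - 2(0) = -17 ✓
  (2) 0 = 3 × 0, remainder 0 ✓
  (3) 4 > 3 ✓
  (4) 4 = 2 × 2, remainder 0 ✓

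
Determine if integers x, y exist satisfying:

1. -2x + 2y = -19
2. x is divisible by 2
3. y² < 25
No

Even the single constraint (-2x + 2y = -19) is infeasible over the integers.

  - -2x + 2y = -19: every term on the left is divisible by 2, so the LHS ≡ 0 (mod 2), but the RHS -19 is not — no integer solution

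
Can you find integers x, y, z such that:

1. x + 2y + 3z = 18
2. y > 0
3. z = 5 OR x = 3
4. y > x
Yes

Take x = -1, y = 2, z = 5. Substituting into each constraint:
  (1) (-1) + 2(2) + 3(5) = 18 ✓
  (2) 2 > 0 ✓
  (3) z = 5, target 5 ✓ (first branch holds)
  (4) 2 > -1 ✓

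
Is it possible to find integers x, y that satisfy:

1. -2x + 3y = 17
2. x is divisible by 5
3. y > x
Yes

Take x = 5, y = 9. Substituting into each constraint:
  (1) -2(5) + 3(9) = 17 ✓
  (2) 5 = 5 × 1, remainder 0 ✓
  (3) 9 > 5 ✓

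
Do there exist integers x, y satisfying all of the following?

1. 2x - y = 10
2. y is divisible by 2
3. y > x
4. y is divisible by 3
Yes

Take x = 11, y = 12. Substituting into each constraint:
  (1) 2(11) + (-12) = 10 ✓
  (2) 12 = 2 × 6, remainder 0 ✓
  (3) 12 > 11 ✓
  (4) 12 = 3 × 4, remainder 0 ✓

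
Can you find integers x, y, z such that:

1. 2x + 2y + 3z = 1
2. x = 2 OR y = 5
Yes

Take x = 2, y = 6, z = -5. Substituting into each constraint:
  (1) 2(2) + 2(6) + 3(-5) = 1 ✓
  (2) x = 2, target 2 ✓ (first branch holds)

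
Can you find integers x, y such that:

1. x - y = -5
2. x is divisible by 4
Yes

Take x = 0, y = 5. Substituting into each constraint:
  (1) 0 + (-5) = -5 ✓
  (2) 0 = 4 × 0, remainder 0 ✓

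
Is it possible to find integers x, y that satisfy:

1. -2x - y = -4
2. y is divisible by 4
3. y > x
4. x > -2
Yes

Take x = 0, y = 4. Substituting into each constraint:
  (1) -2(0) + (-4) = -4 ✓
  (2) 4 = 4 × 1, remainder 0 ✓
  (3) 4 > 0 ✓
  (4) 0 > -2 ✓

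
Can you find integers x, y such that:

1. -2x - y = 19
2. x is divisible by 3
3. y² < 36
Yes

Take x = -9, y = -1. Substituting into each constraint:
  (1) -2(-9) + 1 = 19 ✓
  (2) -9 = 3 × -3, remainder 0 ✓
  (3) y² = (-1)² = 1, and 1 < 36 ✓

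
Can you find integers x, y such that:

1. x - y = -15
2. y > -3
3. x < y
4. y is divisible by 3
Yes

Take x = -15, y = 0. Substituting into each constraint:
  (1) (-15) + 0 = -15 ✓
  (2) 0 > -3 ✓
  (3) -15 < 0 ✓
  (4) 0 = 3 × 0, remainder 0 ✓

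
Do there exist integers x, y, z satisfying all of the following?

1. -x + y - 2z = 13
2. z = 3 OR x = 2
Yes

Take x = 0, y = 19, z = 3. Substituting into each constraint:
  (1) 0 + 19 - 2(3) = 13 ✓
  (2) z = 3, target 3 ✓ (first branch holds)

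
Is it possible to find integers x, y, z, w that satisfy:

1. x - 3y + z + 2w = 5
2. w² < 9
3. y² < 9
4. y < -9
No

A contradictory subset is {y² < 9, y < -9}. No integer assignment can satisfy these jointly:

  - y² < 9: restricts y to |y| ≤ 2
  - y < -9: bounds one variable relative to a constant

Direct contradiction: the bounds on y require y ≥ -2 and y ≤ -10 simultaneously, which is empty.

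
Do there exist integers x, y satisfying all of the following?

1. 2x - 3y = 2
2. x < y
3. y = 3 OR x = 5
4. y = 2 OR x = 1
No

A contradictory subset is {2x - 3y = 2, x < y, y = 3 OR x = 5}. No integer assignment can satisfy these jointly:

  - 2x - 3y = 2: is a linear equation tying the variables together
  - x < y: bounds one variable relative to another variable
  - y = 3 OR x = 5: forces a choice: either y = 3 or x = 5

Split on the disjunction (y = 3 OR x = 5):
  • If y = 3: with y = 3, every remaining term of the linear equation is divisible by 2, so the left side is ≡ 0 (mod 2); but the right side 11 ≡ 1 (mod 2). No integers can satisfy it.
  • If x = 5: with x = 5, every remaining term of the linear equation is divisible by 3, so the left side is ≡ 0 (mod 3); but the right side -8 ≡ 1 (mod 3). No integers can satisfy it.
Both branches are infeasible, so the system has no integer solution.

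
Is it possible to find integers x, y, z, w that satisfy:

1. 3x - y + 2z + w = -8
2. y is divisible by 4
Yes

Take x = -3, y = 0, z = 0, w = 1. Substituting into each constraint:
  (1) 3(-3) + 0 + 2(0) + 1 = -8 ✓
  (2) 0 = 4 × 0, remainder 0 ✓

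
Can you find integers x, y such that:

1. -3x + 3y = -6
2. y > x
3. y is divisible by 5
No

A contradictory subset is {-3x + 3y = -6, y > x}. No integer assignment can satisfy these jointly:

  - -3x + 3y = -6: is a linear equation tying the variables together
  - y > x: bounds one variable relative to another variable

From the equation, x − y = 2, i.e. y − x = -2; but y > x requires y − x ≥ 1. Contradiction.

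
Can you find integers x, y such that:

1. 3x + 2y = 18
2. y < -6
Yes

Take x = 12, y = -9. Substituting into each constraint:
  (1) 3(12) + 2(-9) = 18 ✓
  (2) -9 < -6 ✓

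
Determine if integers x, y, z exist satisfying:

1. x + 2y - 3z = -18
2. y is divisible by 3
Yes

Take x = -18, y = 0, z = 0. Substituting into each constraint:
  (1) (-18) + 2(0) - 3(0) = -18 ✓
  (2) 0 = 3 × 0, remainder 0 ✓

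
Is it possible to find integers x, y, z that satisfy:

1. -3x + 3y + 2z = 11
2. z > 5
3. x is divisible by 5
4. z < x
Yes

Take x = 10, y = 9, z = 7. Substituting into each constraint:
  (1) -3(10) + 3(9) + 2(7) = 11 ✓
  (2) 7 > 5 ✓
  (3) 10 = 5 × 2, remainder 0 ✓
  (4) 7 < 10 ✓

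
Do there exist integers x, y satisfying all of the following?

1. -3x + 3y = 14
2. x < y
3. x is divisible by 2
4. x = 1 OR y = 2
No

Even the single constraint (-3x + 3y = 14) is infeasible over the integers.

  - -3x + 3y = 14: every term on the left is divisible by 3, so the LHS ≡ 0 (mod 3), but the RHS 14 is not — no integer solution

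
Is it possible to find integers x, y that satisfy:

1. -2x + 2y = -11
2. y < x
No

Even the single constraint (-2x + 2y = -11) is infeasible over the integers.

  - -2x + 2y = -11: every term on the left is divisible by 2, so the LHS ≡ 0 (mod 2), but the RHS -11 is not — no integer solution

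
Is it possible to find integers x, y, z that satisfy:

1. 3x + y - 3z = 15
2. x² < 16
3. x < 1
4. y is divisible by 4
Yes

Take x = 0, y = 0, z = -5. Substituting into each constraint:
  (1) 3(0) + 0 - 3(-5) = 15 ✓
  (2) x² = (0)² = 0, and 0 < 16 ✓
  (3) 0 < 1 ✓
  (4) 0 = 4 × 0, remainder 0 ✓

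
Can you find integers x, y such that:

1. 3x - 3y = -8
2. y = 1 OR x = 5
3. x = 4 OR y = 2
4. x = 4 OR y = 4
No

Even the single constraint (3x - 3y = -8) is infeasible over the integers.

  - 3x - 3y = -8: every term on the left is divisible by 3, so the LHS ≡ 0 (mod 3), but the RHS -8 is not — no integer solution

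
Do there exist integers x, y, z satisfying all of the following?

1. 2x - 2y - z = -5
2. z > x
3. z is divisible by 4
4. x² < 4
No

A contradictory subset is {2x - 2y - z = -5, z is divisible by 4}. No integer assignment can satisfy these jointly:

  - 2x - 2y - z = -5: is a linear equation tying the variables together
  - z is divisible by 4: restricts z to multiples of 4

Modular obstruction: writing z = 4z', every remaining term of the linear equation is divisible by 2, so the left side is ≡ 0 (mod 2); but the right side -5 ≡ 1 (mod 2). No integers can satisfy it.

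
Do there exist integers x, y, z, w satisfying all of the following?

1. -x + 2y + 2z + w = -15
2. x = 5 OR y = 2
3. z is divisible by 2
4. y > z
Yes

Take x = 19, y = 2, z = 0, w = 0. Substituting into each constraint:
  (1) (-19) + 2(2) + 2(0) + 0 = -15 ✓
  (2) y = 2, target 2 ✓ (second branch holds)
  (3) 0 = 2 × 0, remainder 0 ✓
  (4) 2 > 0 ✓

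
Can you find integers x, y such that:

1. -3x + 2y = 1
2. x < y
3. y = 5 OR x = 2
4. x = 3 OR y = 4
Yes

Take x = 3, y = 5. Substituting into each constraint:
  (1) -3(3) + 2(5) = 1 ✓
  (2) 3 < 5 ✓
  (3) y = 5, target 5 ✓ (first branch holds)
  (4) x = 3, target 3 ✓ (first branch holds)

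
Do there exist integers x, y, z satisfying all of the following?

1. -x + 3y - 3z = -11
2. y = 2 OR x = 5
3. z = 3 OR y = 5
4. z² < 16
Yes

Take x = 5, y = 1, z = 3. Substituting into each constraint:
  (1) (-5) + 3(1) - 3(3) = -11 ✓
  (2) x = 5, target 5 ✓ (second branch holds)
  (3) z = 3, target 3 ✓ (first branch holds)
  (4) z² = (3)² = 9, and 9 < 16 ✓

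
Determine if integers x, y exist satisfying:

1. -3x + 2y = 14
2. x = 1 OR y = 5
No

The full constraint system is jointly infeasible over the integers. Each constraint and what it forces:

  - -3x + 2y = 14: is a linear equation tying the variables together
  - x = 1 OR y = 5: forces a choice: either x = 1 or y = 5

Split on the disjunction (x = 1 OR y = 5):
  • If x = 1: with x = 1, every remaining term of the linear equation is divisible by 2, so the left side is ≡ 0 (mod 2); but the right side 17 ≡ 1 (mod 2). No integers can satisfy it.
  • If y = 5: with y = 5, every remaining term of the linear equation is divisible by 3, so the left side is ≡ 0 (mod 3); but the right side 4 ≡ 1 (mod 3). No integers can satisfy it.
Both branches are infeasible, so the system has no integer solution.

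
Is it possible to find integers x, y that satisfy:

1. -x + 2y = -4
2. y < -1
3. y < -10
Yes

Take x = -18, y = -11. Substituting into each constraint:
  (1) 18 + 2(-11) = -4 ✓
  (2) -11 < -1 ✓
  (3) -11 < -10 ✓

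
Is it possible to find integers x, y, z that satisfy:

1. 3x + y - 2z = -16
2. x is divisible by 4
Yes

Take x = 0, y = -16, z = 0. Substituting into each constraint:
  (1) 3(0) + (-16) - 2(0) = -16 ✓
  (2) 0 = 4 × 0, remainder 0 ✓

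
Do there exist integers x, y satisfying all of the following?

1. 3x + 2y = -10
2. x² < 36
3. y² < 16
Yes

Take x = -2, y = -2. Substituting into each constraint:
  (1) 3(-2) + 2(-2) = -10 ✓
  (2) x² = (-2)² = 4, and 4 < 36 ✓
  (3) y² = (-2)² = 4, and 4 < 16 ✓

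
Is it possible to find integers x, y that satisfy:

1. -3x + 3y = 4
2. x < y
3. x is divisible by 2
No

Even the single constraint (-3x + 3y = 4) is infeasible over the integers.

  - -3x + 3y = 4: every term on the left is divisible by 3, so the LHS ≡ 0 (mod 3), but the RHS 4 is not — no integer solution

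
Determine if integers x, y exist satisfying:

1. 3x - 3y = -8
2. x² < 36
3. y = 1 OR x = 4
No

Even the single constraint (3x - 3y = -8) is infeasible over the integers.

  - 3x - 3y = -8: every term on the left is divisible by 3, so the LHS ≡ 0 (mod 3), but the RHS -8 is not — no integer solution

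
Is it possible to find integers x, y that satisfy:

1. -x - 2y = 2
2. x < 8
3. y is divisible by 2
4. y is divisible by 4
Yes

Take x = -2, y = 0. Substituting into each constraint:
  (1) 2 - 2(0) = 2 ✓
  (2) -2 < 8 ✓
  (3) 0 = 2 × 0, remainder 0 ✓
  (4) 0 = 4 × 0, remainder 0 ✓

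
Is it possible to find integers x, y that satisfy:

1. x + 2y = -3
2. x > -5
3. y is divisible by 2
Yes

Take x = -3, y = 0. Substituting into each constraint:
  (1) (-3) + 2(0) = -3 ✓
  (2) -3 > -5 ✓
  (3) 0 = 2 × 0, remainder 0 ✓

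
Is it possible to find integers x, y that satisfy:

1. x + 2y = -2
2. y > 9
Yes

Take x = -22, y = 10. Substituting into each constraint:
  (1) (-22) + 2(10) = -2 ✓
  (2) 10 > 9 ✓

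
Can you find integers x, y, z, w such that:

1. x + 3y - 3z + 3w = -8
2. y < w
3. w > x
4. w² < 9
Yes

Take x = 1, y = 1, z = 6, w = 2. Substituting into each constraint:
  (1) 1 + 3(1) - 3(6) + 3(2) = -8 ✓
  (2) 1 < 2 ✓
  (3) 2 > 1 ✓
  (4) w² = (2)² = 4, and 4 < 9 ✓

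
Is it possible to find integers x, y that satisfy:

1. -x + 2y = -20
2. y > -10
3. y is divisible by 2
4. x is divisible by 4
Yes

Take x = 4, y = -8. Substituting into each constraint:
  (1) (-4) + 2(-8) = -20 ✓
  (2) -8 > -10 ✓
  (3) -8 = 2 × -4, remainder 0 ✓
  (4) 4 = 4 × 1, remainder 0 ✓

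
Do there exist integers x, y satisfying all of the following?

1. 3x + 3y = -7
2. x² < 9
No

Even the single constraint (3x + 3y = -7) is infeasible over the integers.

  - 3x + 3y = -7: every term on the left is divisible by 3, so the LHS ≡ 0 (mod 3), but the RHS -7 is not — no integer solution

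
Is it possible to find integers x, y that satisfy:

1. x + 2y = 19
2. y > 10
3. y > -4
Yes

Take x = -3, y = 11. Substituting into each constraint:
  (1) (-3) + 2(11) = 19 ✓
  (2) 11 > 10 ✓
  (3) 11 > -4 ✓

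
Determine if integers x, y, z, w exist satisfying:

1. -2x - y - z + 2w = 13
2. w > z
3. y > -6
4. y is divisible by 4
Yes

Take x = -5, y = 0, z = 1, w = 2. Substituting into each constraint:
  (1) -2(-5) + 0 + (-1) + 2(2) = 13 ✓
  (2) 2 > 1 ✓
  (3) 0 > -6 ✓
  (4) 0 = 4 × 0, remainder 0 ✓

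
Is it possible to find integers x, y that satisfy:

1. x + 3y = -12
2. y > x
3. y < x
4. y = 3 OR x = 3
No

A contradictory subset is {y > x, y < x}. No integer assignment can satisfy these jointly:

  - y > x: bounds one variable relative to another variable
  - y < x: bounds one variable relative to another variable

Direct contradiction: y > x and x > y cannot both hold.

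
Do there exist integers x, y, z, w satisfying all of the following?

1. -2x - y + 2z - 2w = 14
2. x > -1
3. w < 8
Yes

Take x = 0, y = 0, z = 7, w = 0. Substituting into each constraint:
  (1) -2(0) + 0 + 2(7) - 2(0) = 14 ✓
  (2) 0 > -1 ✓
  (3) 0 < 8 ✓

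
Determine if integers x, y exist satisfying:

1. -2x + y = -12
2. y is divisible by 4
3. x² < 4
Yes

Take x = 0, y = -12. Substituting into each constraint:
  (1) -2(0) + (-12) = -12 ✓
  (2) -12 = 4 × -3, remainder 0 ✓
  (3) x² = (0)² = 0, and 0 < 4 ✓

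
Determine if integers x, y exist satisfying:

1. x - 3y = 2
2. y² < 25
Yes

Take x = 2, y = 0. Substituting into each constraint:
  (1) 2 - 3(0) = 2 ✓
  (2) y² = (0)² = 0, and 0 < 25 ✓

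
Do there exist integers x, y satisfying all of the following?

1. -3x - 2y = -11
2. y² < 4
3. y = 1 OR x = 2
Yes

Take x = 3, y = 1. Substituting into each constraint:
  (1) -3(3) - 2(1) = -11 ✓
  (2) y² = (1)² = 1, and 1 < 4 ✓
  (3) y = 1, target 1 ✓ (first branch holds)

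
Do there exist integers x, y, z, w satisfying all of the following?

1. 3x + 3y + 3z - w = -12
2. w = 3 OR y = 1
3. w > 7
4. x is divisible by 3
Yes

Take x = 0, y = 1, z = 0, w = 15. Substituting into each constraint:
  (1) 3(0) + 3(1) + 3(0) + (-15) = -12 ✓
  (2) y = 1, target 1 ✓ (second branch holds)
  (3) 15 > 7 ✓
  (4) 0 = 3 × 0, remainder 0 ✓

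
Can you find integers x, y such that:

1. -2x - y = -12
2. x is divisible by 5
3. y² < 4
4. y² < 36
No

A contradictory subset is {-2x - y = -12, x is divisible by 5, y² < 4}. No integer assignment can satisfy these jointly:

  - -2x - y = -12: is a linear equation tying the variables together
  - x is divisible by 5: restricts x to multiples of 5
  - y² < 4: restricts y to |y| ≤ 1

The bounds confine y to {-1, 0, 1}. For each value, substitute into the equation:
  • y = -1: the equation gives -2x = -13, so x would not be an integer.
  • y = 0: the equation forces x = 6, but 5 does not divide 6.
  • y = 1: the equation gives -2x = -11, so x would not be an integer.
Every case fails, so no integer solution exists.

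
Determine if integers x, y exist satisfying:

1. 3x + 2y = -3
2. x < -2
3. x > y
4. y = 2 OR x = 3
No

A contradictory subset is {3x + 2y = -3, x < -2, x > y}. No integer assignment can satisfy these jointly:

  - 3x + 2y = -3: is a linear equation tying the variables together
  - x < -2: bounds one variable relative to a constant
  - x > y: bounds one variable relative to another variable

Propagating the comparison: y < x and x ≤ -3 give y ≤ -4. Range argument: with x ∈ [−∞, -3], y ∈ [−∞, -4], the left side of the equation is at most -17, but the right side is -3 > -17. No integer solution exists.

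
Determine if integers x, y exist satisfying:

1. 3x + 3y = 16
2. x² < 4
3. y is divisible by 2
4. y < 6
No

Even the single constraint (3x + 3y = 16) is infeasible over the integers.

  - 3x + 3y = 16: every term on the left is divisible by 3, so the LHS ≡ 0 (mod 3), but the RHS 16 is not — no integer solution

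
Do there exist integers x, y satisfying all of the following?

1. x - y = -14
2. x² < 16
Yes

Take x = 0, y = 14. Substituting into each constraint:
  (1) 0 + (-14) = -14 ✓
  (2) x² = (0)² = 0, and 0 < 16 ✓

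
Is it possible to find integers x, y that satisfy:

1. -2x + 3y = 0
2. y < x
Yes

Take x = 3, y = 2. Substituting into each constraint:
  (1) -2(3) + 3(2) = 0 ✓
  (2) 2 < 3 ✓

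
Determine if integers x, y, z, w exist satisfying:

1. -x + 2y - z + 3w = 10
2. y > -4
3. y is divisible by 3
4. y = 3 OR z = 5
Yes

Take x = -4, y = 3, z = 0, w = 0. Substituting into each constraint:
  (1) 4 + 2(3) + 0 + 3(0) = 10 ✓
  (2) 3 > -4 ✓
  (3) 3 = 3 × 1, remainder 0 ✓
  (4) y = 3, target 3 ✓ (first branch holds)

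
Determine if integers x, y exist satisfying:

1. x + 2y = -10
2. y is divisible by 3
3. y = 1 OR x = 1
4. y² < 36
No

A contradictory subset is {x + 2y = -10, y is divisible by 3, y = 1 OR x = 1}. No integer assignment can satisfy these jointly:

  - x + 2y = -10: is a linear equation tying the variables together
  - y is divisible by 3: restricts y to multiples of 3
  - y = 1 OR x = 1: forces a choice: either y = 1 or x = 1

Split on the disjunction (y = 1 OR x = 1):
  • If y = 1: this contradicts the divisibility constraint — 1 is not a multiple of 3.
  • If x = 1: with x = 1, writing y = 3y', every remaining term of the linear equation is divisible by 6, so the left side is ≡ 0 (mod 6); but the right side -11 ≡ 1 (mod 6). No integers can satisfy it.
Both branches are infeasible, so the system has no integer solution.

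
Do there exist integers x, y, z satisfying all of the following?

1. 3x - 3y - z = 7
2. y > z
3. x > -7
Yes

Take x = 2, y = 0, z = -1. Substituting into each constraint:
  (1) 3(2) - 3(0) + 1 = 7 ✓
  (2) 0 > -1 ✓
  (3) 2 > -7 ✓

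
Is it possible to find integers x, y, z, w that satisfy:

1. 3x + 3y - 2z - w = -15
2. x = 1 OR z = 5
Yes

Take x = 1, y = -6, z = 0, w = 0. Substituting into each constraint:
  (1) 3(1) + 3(-6) - 2(0) + 0 = -15 ✓
  (2) x = 1, target 1 ✓ (first branch holds)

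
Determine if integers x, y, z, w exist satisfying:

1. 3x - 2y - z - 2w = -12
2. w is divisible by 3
Yes

Take x = 0, y = 0, z = 12, w = 0. Substituting into each constraint:
  (1) 3(0) - 2(0) + (-12) - 2(0) = -12 ✓
  (2) 0 = 3 × 0, remainder 0 ✓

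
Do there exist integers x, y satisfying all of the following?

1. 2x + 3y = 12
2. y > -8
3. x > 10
Yes

Take x = 12, y = -4. Substituting into each constraint:
  (1) 2(12) + 3(-4) = 12 ✓
  (2) -4 > -8 ✓
  (3) 12 > 10 ✓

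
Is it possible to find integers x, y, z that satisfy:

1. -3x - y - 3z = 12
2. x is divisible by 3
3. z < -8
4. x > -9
Yes

Take x = 0, y = 15, z = -9. Substituting into each constraint:
  (1) -3(0) + (-15) - 3(-9) = 12 ✓
  (2) 0 = 3 × 0, remainder 0 ✓
  (3) -9 < -8 ✓
  (4) 0 > -9 ✓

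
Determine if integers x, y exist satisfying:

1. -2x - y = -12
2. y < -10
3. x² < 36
No

The full constraint system is jointly infeasible over the integers. Each constraint and what it forces:

  - -2x - y = -12: is a linear equation tying the variables together
  - y < -10: bounds one variable relative to a constant
  - x² < 36: restricts x to |x| ≤ 5

Range argument: with x ∈ [-5, 5], y ∈ [−∞, -11], the left side of the equation is at least 1, but the right side is -12 < 1. No integer solution exists.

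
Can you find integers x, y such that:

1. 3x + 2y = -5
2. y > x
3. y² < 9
Yes

Take x = -3, y = 2. Substituting into each constraint:
  (1) 3(-3) + 2(2) = -5 ✓
  (2) 2 > -3 ✓
  (3) y² = (2)² = 4, and 4 < 9 ✓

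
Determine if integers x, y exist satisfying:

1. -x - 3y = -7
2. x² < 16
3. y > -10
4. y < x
No

A contradictory subset is {-x - 3y = -7, x² < 16, y < x}. No integer assignment can satisfy these jointly:

  - -x - 3y = -7: is a linear equation tying the variables together
  - x² < 16: restricts x to |x| ≤ 3
  - y < x: bounds one variable relative to another variable

The bounds confine x to {-3, -2, -1, 0, 1, 2, 3}. For each value, substitute into the equation:
  • x = -3: the equation gives -3y = -10, so y would not be an integer.
  • x = -2: the equation forces y = 3, but x > y fails since -2 ≤ 3.
  • x = -1: the equation gives -3y = -8, so y would not be an integer.
  • x = 0: the equation gives -3y = -7, so y would not be an integer.
  • x = 1: the equation forces y = 2, but x > y fails since 1 ≤ 2.
  • x = 2: the equation gives -3y = -5, so y would not be an integer.
  • x = 3: the equation gives -3y = -4, so y would not be an integer.
Every case fails, so no integer solution exists.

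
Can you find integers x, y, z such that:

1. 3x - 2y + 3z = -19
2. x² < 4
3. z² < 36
Yes

Take x = 0, y = 11, z = 1. Substituting into each constraint:
  (1) 3(0) - 2(11) + 3(1) = -19 ✓
  (2) x² = (0)² = 0, and 0 < 4 ✓
  (3) z² = (1)² = 1, and 1 < 36 ✓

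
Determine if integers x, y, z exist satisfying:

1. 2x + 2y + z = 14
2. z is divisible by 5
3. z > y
Yes

Take x = 8, y = -1, z = 0. Substituting into each constraint:
  (1) 2(8) + 2(-1) + 0 = 14 ✓
  (2) 0 = 5 × 0, remainder 0 ✓
  (3) 0 > -1 ✓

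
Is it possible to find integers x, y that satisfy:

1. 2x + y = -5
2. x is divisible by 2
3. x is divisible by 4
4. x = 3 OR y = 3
Yes

Take x = -4, y = 3. Substituting into each constraint:
  (1) 2(-4) + 3 = -5 ✓
  (2) -4 = 2 × -2, remainder 0 ✓
  (3) -4 = 4 × -1, remainder 0 ✓
  (4) y = 3, target 3 ✓ (second branch holds)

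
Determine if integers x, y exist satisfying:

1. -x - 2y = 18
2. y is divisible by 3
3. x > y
Yes

Take x = 0, y = -9. Substituting into each constraint:
  (1) 0 - 2(-9) = 18 ✓
  (2) -9 = 3 × -3, remainder 0 ✓
  (3) 0 > -9 ✓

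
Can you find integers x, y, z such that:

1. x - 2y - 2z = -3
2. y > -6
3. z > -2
Yes

Take x = -3, y = 0, z = 0. Substituting into each constraint:
  (1) (-3) - 2(0) - 2(0) = -3 ✓
  (2) 0 > -6 ✓
  (3) 0 > -2 ✓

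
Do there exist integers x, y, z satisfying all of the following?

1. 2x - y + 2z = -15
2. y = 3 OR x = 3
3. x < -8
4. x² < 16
No

A contradictory subset is {x < -8, x² < 16}. No integer assignment can satisfy these jointly:

  - x < -8: bounds one variable relative to a constant
  - x² < 16: restricts x to |x| ≤ 3

Direct contradiction: the bounds on x require x ≥ -3 and x ≤ -9 simultaneously, which is empty.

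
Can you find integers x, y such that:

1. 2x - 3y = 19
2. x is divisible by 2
Yes

Take x = 2, y = -5. Substituting into each constraint:
  (1) 2(2) - 3(-5) = 19 ✓
  (2) 2 = 2 × 1, remainder 0 ✓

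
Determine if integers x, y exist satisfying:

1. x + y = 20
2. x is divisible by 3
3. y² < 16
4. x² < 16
No

The full constraint system is jointly infeasible over the integers. Each constraint and what it forces:

  - x + y = 20: is a linear equation tying the variables together
  - x is divisible by 3: restricts x to multiples of 3
  - y² < 16: restricts y to |y| ≤ 3
  - x² < 16: restricts x to |x| ≤ 3

Range argument: with x ∈ [-3, 3], y ∈ [-3, 3], the left side of the equation is at most 6, but the right side is 20 > 6. No integer solution exists.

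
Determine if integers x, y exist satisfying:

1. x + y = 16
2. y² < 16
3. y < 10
Yes

Take x = 16, y = 0. Substituting into each constraint:
  (1) 16 + 0 = 16 ✓
  (2) y² = (0)² = 0, and 0 < 16 ✓
  (3) 0 < 10 ✓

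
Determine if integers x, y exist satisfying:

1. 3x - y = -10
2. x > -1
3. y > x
Yes

Take x = 0, y = 10. Substituting into each constraint:
  (1) 3(0) + (-10) = -10 ✓
  (2) 0 > -1 ✓
  (3) 10 > 0 ✓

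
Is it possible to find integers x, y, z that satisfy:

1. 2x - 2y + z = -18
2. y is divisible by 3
Yes

Take x = -9, y = 0, z = 0. Substituting into each constraint:
  (1) 2(-9) - 2(0) + 0 = -18 ✓
  (2) 0 = 3 × 0, remainder 0 ✓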